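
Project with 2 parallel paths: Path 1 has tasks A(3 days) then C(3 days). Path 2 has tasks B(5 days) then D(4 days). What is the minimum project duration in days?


Path 1 = 3 + 3 = 6 days
Path 2 = 5 + 4 = 9 days
Duration = max(6, 9) = 9 days

9 days


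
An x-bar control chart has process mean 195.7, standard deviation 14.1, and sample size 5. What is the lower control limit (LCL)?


LCL = 195.7 - 3 * 14.1 / sqrt(5)

176.78


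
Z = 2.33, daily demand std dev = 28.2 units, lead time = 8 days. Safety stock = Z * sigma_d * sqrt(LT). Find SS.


Formula: SS = z * sigma_d * sqrt(LT)
sqrt(LT) = sqrt(8) = 2.8284
SS = 2.33 * 28.2 * 2.8284
SS = 185.8 units

185.8 units


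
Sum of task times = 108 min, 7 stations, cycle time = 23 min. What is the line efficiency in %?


Formula: Efficiency = Sum of Task Times / (N_stations * CT) * 100
Total station capacity = 7 stations * 23 min = 161 min
Efficiency = 108 / 161 * 100 = 67.1%

67.1%


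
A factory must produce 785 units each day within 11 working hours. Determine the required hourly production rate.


Formula: Production Rate = Daily Demand / Available Hours
Rate = 785 units/day / 11 hours/day
Rate = 71.4 units/hour

71.4 units/hour


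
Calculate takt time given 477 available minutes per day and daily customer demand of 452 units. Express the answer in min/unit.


Formula: Takt Time = Available Production Time / Customer Demand
Takt = 477 min/day / 452 units/day
Takt = 1.06 min/unit

1.06 min/unit


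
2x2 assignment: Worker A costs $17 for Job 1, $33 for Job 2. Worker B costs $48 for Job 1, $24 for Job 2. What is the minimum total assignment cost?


Option 1: A->1 + B->2 = $17 + $24 = $41
Option 2: A->2 + B->1 = $33 + $48 = $81
Min cost = min($41, $81) = $41

$41


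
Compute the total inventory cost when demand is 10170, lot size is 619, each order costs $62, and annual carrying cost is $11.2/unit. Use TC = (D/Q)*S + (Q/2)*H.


TC = 10170/619 * 62 + 619/2 * 11.2

$4485.04


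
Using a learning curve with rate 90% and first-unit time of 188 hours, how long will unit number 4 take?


Formula: T_n = T_1 * (learning_rate)^(log2(n)) where learning_rate = rate/100
Doublings = log2(4) = 2
T_n = 188 * 0.9^2
T_n = 188 * 0.81 = 152.3 hours

152.3 hours


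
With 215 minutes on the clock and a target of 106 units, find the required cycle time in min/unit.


Formula: CT = Available Time / Number of Units
CT = 215 min / 106 units
CT = 2.03 min/unit

2.03 min/unit


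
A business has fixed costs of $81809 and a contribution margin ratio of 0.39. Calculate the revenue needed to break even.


Formula: BER = Fixed Costs / Contribution Margin Ratio
BER = $81809 / 0.39
BER = $209766.67 (to the nearest cent)

$209766.67


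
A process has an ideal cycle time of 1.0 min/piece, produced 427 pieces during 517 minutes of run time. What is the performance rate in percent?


Formula: Performance = (Ideal CT * Total Count) / Run Time * 100
Ideal output time = 1.0 * 427 = 427.0 min
Performance = 427.0 / 517 * 100 = 82.6%

82.6%


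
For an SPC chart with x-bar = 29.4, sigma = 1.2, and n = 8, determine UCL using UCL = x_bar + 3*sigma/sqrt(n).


UCL = 29.4 + 3 * 1.2 / sqrt(8)

30.67


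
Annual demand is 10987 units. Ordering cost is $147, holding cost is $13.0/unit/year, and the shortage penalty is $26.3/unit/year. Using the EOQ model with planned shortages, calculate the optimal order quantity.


Formula: EOQ* = sqrt(2DS/H) * sqrt((H+P)/P)
Base EOQ = sqrt(2*10987*147/13.0) = 498.47 units
Correction = sqrt((13.0+26.3)/26.3) = 1.22241
EOQ* = 498.47 * 1.22241 = 609.3 units

609.3 units


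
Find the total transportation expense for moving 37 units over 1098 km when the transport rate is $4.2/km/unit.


TC = dist * cost * units = 1098 * 4.2 * 37 = $170629.20

$170629.20


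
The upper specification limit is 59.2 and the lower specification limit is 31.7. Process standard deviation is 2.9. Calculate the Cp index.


Cp = (59.2 - 31.7) / (6 * 2.9)

1.58


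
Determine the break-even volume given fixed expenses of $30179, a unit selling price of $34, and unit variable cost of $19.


Formula: BEQ = Fixed Costs / (Price - Variable Cost)
Contribution margin = $34 - $19 = $15/unit
BEQ = ceil($30179 / $15/unit) = ceil(2011.93) = 2012 units

2012 units


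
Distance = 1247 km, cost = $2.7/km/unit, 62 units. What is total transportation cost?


TC = dist * cost * units = 1247 * 2.7 * 62 = $208747.80

$208747.80


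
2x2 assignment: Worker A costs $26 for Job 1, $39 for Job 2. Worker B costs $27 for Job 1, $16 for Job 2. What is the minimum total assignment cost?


Option 1: A->1 + B->2 = $26 + $16 = $42
Option 2: A->2 + B->1 = $39 + $27 = $66
Min cost = min($42, $66) = $42

$42


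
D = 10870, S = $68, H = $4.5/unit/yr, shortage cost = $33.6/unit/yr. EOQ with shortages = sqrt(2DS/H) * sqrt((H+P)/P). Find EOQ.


Formula: EOQ* = sqrt(2DS/H) * sqrt((H+P)/P)
Base EOQ = sqrt(2*10870*68/4.5) = 573.16 units
Correction = sqrt((4.5+33.6)/33.6) = 1.06486
EOQ* = 573.16 * 1.06486 = 610.3 units

610.3 units


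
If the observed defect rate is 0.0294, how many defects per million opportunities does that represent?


DPMO = defect_rate * 1000000 = 0.0294 * 1000000

29400


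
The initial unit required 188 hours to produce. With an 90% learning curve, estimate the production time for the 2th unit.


Formula: T_n = T_1 * (learning_rate)^(log2(n)) where learning_rate = rate/100
Doublings = log2(2) = 1
T_n = 188 * 0.9^1
T_n = 188 * 0.9 = 169.2 hours

169.2 hours


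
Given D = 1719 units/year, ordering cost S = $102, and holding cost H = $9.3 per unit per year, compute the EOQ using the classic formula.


Formula: EOQ = sqrt(2 * D * S / H)
Numerator: 2 * 1719 * 102 = 350676
2DS/H = 350676 / 9.3 = 37707.1
EOQ = sqrt(37707.1) = 194.2 units

194.2 units


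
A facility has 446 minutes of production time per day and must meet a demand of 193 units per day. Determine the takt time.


Formula: Takt Time = Available Production Time / Customer Demand
Takt = 446 min/day / 193 units/day
Takt = 2.31 min/unit

2.31 min/unit


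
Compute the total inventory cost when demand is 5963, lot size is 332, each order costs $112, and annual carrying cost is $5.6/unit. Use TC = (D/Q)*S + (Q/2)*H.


TC = 5963/332 * 112 + 332/2 * 5.6

$2941.21


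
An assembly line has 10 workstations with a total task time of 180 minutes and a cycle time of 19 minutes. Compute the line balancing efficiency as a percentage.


Formula: Efficiency = Sum of Task Times / (N_stations * CT) * 100
Total station capacity = 10 stations * 19 min = 190 min
Efficiency = 180 / 190 * 100 = 94.7%

94.7%


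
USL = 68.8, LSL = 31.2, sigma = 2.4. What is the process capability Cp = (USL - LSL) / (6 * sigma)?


Cp = (68.8 - 31.2) / (6 * 2.4)

2.61


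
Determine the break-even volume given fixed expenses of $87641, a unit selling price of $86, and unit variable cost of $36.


Formula: BEQ = Fixed Costs / (Price - Variable Cost)
Contribution margin = $86 - $36 = $50/unit
BEQ = ceil($87641 / $50/unit) = ceil(1752.82) = 1753 units

1753 units


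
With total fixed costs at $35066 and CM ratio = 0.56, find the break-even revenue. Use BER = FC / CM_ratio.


Formula: BER = Fixed Costs / Contribution Margin Ratio
BER = $35066 / 0.56
BER = $62617.86 (to the nearest cent)

$62617.86


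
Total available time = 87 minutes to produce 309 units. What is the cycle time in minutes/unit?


Formula: CT = Available Time / Number of Units
CT = 87 min / 309 units
CT = 0.28 min/unit

0.28 min/unit


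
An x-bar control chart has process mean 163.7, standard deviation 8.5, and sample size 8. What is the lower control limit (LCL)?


LCL = 163.7 - 3 * 8.5 / sqrt(8)

154.68


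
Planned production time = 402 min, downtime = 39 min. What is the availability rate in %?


Formula: Availability = (Planned Time - Downtime) / Planned Time * 100
Uptime = 402 - 39 = 363 min
Availability = 363 / 402 * 100 = 90.3%

90.3%


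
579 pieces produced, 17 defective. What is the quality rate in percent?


Formula: Quality Rate = Good Pieces / Total Pieces * 100
Good pieces = 579 - 17 = 562
QR = 562 / 579 * 100 = 97.1%

97.1%


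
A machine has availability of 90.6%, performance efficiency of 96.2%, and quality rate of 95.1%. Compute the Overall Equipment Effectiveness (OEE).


Formula: OEE = Availability * Performance * Quality / 10000
A * P = 90.6% * 96.2% / 100 = 87.16%
OEE = 87.16% * 95.1% / 100 = 82.9%

82.9%


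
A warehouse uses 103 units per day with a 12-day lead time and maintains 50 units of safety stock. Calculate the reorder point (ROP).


Formula: ROP = (Daily Demand * Lead Time) + Safety Stock
Demand during lead time = 103 * 12 = 1236 units
ROP = 1236 + 50 = 1286 units

1286 units


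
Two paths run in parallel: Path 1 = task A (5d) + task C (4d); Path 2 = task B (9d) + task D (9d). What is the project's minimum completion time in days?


Path 1 = 5 + 4 = 9 days
Path 2 = 9 + 9 = 18 days
Duration = max(9, 18) = 18 days

18 days


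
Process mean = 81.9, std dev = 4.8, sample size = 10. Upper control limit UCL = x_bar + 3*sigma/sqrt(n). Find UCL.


UCL = 81.9 + 3 * 4.8 / sqrt(10)

86.45


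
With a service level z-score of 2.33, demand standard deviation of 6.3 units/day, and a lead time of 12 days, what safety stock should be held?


Formula: SS = z * sigma_d * sqrt(LT)
sqrt(LT) = sqrt(12) = 3.4641
SS = 2.33 * 6.3 * 3.4641
SS = 50.8 units

50.8 units


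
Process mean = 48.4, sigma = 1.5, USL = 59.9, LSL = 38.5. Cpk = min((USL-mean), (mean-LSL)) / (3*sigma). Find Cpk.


Cpu = (59.9 - 48.4) / (3 * 1.5) = 2.56
Cpl = (48.4 - 38.5) / (3 * 1.5) = 2.2
Cpk = min(2.56, 2.2) = 2.2

2.2


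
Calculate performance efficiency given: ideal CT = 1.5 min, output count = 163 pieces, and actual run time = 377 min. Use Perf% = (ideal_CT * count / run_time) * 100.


Formula: Performance = (Ideal CT * Total Count) / Run Time * 100
Ideal output time = 1.5 * 163 = 244.5 min
Performance = 244.5 / 377 * 100 = 64.9%

64.9%


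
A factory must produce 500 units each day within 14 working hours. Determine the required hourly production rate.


Formula: Production Rate = Daily Demand / Available Hours
Rate = 500 units/day / 14 hours/day
Rate = 35.7 units/hour

35.7 units/hour


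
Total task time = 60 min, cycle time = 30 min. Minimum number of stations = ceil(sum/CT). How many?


Formula: N_min = ceil(Sum of Task Times / Cycle Time)
N_min = ceil(60 min / 30 min) = ceil(2.0)
N_min = 2 stations

2


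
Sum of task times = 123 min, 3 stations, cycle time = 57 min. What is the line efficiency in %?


Formula: Efficiency = Sum of Task Times / (N_stations * CT) * 100
Total station capacity = 3 stations * 57 min = 171 min
Efficiency = 123 / 171 * 100 = 71.9%

71.9%


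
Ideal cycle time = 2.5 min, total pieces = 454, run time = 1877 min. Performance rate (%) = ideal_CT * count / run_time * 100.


Formula: Performance = (Ideal CT * Total Count) / Run Time * 100
Ideal output time = 2.5 * 454 = 1135.0 min
Performance = 1135.0 / 1877 * 100 = 60.5%

60.5%


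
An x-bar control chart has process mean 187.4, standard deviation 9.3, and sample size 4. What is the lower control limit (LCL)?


LCL = 187.4 - 3 * 9.3 / sqrt(4)

173.45


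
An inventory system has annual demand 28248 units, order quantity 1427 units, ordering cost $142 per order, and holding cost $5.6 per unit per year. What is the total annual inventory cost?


TC = 28248/1427 * 142 + 1427/2 * 5.6

$6806.54


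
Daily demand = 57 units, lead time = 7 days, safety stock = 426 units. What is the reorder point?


Formula: ROP = (Daily Demand * Lead Time) + Safety Stock
Demand during lead time = 57 * 7 = 399 units
ROP = 399 + 426 = 825 units

825 units


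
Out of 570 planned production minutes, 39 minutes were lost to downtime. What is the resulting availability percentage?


Formula: Availability = (Planned Time - Downtime) / Planned Time * 100
Uptime = 570 - 39 = 531 min
Availability = 531 / 570 * 100 = 93.2%

93.2%


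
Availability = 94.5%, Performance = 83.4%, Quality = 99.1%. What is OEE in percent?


Formula: OEE = Availability * Performance * Quality / 10000
A * P = 94.5% * 83.4% / 100 = 78.81%
OEE = 78.81% * 99.1% / 100 = 78.1%

78.1%


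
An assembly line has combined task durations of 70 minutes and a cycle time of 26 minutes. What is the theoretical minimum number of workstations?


Formula: N_min = ceil(Sum of Task Times / Cycle Time)
N_min = ceil(70 min / 26 min) = ceil(2.6923)
N_min = 3 stations

3


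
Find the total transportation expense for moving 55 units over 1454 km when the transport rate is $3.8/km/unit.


TC = dist * cost * units = 1454 * 3.8 * 55 = $303886.00

$303886.00


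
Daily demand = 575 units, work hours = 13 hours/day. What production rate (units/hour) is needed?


Formula: Production Rate = Daily Demand / Available Hours
Rate = 575 units/day / 13 hours/day
Rate = 44.2 units/hour

44.2 units/hour


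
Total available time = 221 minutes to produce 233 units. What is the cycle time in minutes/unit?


Formula: CT = Available Time / Number of Units
CT = 221 min / 233 units
CT = 0.95 min/unit

0.95 min/unit


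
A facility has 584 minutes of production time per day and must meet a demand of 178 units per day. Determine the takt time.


Formula: Takt Time = Available Production Time / Customer Demand
Takt = 584 min/day / 178 units/day
Takt = 3.28 min/unit

3.28 min/unit


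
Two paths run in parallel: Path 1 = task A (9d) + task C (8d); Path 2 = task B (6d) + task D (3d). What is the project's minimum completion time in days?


Path 1 = 9 + 8 = 17 days
Path 2 = 6 + 3 = 9 days
Duration = max(17, 9) = 17 days

17 days


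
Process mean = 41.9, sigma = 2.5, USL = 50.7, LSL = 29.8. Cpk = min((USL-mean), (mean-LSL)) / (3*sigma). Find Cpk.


Cpu = (50.7 - 41.9) / (3 * 2.5) = 1.17
Cpl = (41.9 - 29.8) / (3 * 2.5) = 1.61
Cpk = min(1.17, 1.61) = 1.17

1.17


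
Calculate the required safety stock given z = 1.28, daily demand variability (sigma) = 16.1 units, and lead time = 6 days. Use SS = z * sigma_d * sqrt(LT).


Formula: SS = z * sigma_d * sqrt(LT)
sqrt(LT) = sqrt(6) = 2.4495
SS = 1.28 * 16.1 * 2.4495
SS = 50.5 units

50.5 units


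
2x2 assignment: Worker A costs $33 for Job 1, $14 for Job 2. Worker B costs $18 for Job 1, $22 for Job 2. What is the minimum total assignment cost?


Option 1: A->1 + B->2 = $33 + $22 = $55
Option 2: A->2 + B->1 = $14 + $18 = $32
Min cost = min($55, $32) = $32

$32


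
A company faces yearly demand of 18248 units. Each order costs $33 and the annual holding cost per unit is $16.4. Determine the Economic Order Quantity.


Formula: EOQ = sqrt(2 * D * S / H)
Numerator: 2 * 18248 * 33 = 1204368
2DS/H = 1204368 / 16.4 = 73437.1
EOQ = sqrt(73437.1) = 271.0 units

271.0 units


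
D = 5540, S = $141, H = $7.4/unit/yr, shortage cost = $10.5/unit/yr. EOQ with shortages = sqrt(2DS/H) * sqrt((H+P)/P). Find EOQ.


Formula: EOQ* = sqrt(2DS/H) * sqrt((H+P)/P)
Base EOQ = sqrt(2*5540*141/7.4) = 459.48 units
Correction = sqrt((7.4+10.5)/10.5) = 1.30567
EOQ* = 459.48 * 1.30567 = 599.9 units

599.9 units


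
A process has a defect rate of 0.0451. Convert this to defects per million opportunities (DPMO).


DPMO = defect_rate * 1000000 = 0.0451 * 1000000

45100


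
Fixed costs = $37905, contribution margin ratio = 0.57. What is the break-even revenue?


Formula: BER = Fixed Costs / Contribution Margin Ratio
BER = $37905 / 0.57
BER = $66500.00 (to the nearest cent)

$66500.00


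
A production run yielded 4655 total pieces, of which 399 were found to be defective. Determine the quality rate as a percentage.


Formula: Quality Rate = Good Pieces / Total Pieces * 100
Good pieces = 4655 - 399 = 4256
QR = 4256 / 4655 * 100 = 91.4%

91.4%


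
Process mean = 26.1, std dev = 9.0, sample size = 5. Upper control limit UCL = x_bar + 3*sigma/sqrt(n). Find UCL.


UCL = 26.1 + 3 * 9.0 / sqrt(5)

38.17


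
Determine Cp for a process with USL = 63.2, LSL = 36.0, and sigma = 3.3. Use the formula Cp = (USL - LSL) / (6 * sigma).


Cp = (63.2 - 36.0) / (6 * 3.3)

1.37


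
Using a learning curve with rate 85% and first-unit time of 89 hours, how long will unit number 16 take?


Formula: T_n = T_1 * (learning_rate)^(log2(n)) where learning_rate = rate/100
Doublings = log2(16) = 4
T_n = 89 * 0.85^4
T_n = 89 * 0.522 = 46.5 hours

46.5 hours


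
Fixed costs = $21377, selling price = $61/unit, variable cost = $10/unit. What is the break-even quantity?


Formula: BEQ = Fixed Costs / (Price - Variable Cost)
Contribution margin = $61 - $10 = $51/unit
BEQ = ceil($21377 / $51/unit) = ceil(419.16) = 420 units

420 units


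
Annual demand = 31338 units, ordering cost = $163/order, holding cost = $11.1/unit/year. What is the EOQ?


Formula: EOQ = sqrt(2 * D * S / H)
Numerator: 2 * 31338 * 163 = 10216188
2DS/H = 10216188 / 11.1 = 920377.3
EOQ = sqrt(920377.3) = 959.4 units

959.4 units


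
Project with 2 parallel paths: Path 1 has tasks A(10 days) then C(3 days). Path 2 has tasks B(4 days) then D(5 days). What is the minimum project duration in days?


Path 1 = 10 + 3 = 13 days
Path 2 = 4 + 5 = 9 days
Duration = max(13, 9) = 13 days

13 days


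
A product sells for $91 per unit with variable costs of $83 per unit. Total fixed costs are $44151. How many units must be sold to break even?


Formula: BEQ = Fixed Costs / (Price - Variable Cost)
Contribution margin = $91 - $83 = $8/unit
BEQ = ceil($44151 / $8/unit) = ceil(5518.88) = 5519 units

5519 units


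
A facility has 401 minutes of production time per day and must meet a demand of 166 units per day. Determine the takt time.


Formula: Takt Time = Available Production Time / Customer Demand
Takt = 401 min/day / 166 units/day
Takt = 2.42 min/unit

2.42 min/unit


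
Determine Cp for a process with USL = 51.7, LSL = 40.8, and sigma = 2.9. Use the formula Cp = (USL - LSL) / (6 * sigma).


Cp = (51.7 - 40.8) / (6 * 2.9)

0.63


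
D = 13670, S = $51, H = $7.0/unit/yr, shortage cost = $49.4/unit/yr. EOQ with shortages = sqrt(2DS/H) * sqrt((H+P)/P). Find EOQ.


Formula: EOQ* = sqrt(2DS/H) * sqrt((H+P)/P)
Base EOQ = sqrt(2*13670*51/7.0) = 446.31 units
Correction = sqrt((7.0+49.4)/49.4) = 1.0685
EOQ* = 446.31 * 1.0685 = 476.9 units

476.9 units


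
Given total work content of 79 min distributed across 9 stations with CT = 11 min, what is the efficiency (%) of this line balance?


Formula: Efficiency = Sum of Task Times / (N_stations * CT) * 100
Total station capacity = 9 stations * 11 min = 99 min
Efficiency = 79 / 99 * 100 = 79.8%

79.8%


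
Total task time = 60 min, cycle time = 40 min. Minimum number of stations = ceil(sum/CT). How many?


Formula: N_min = ceil(Sum of Task Times / Cycle Time)
N_min = ceil(60 min / 40 min) = ceil(1.5)
N_min = 2 stations

2


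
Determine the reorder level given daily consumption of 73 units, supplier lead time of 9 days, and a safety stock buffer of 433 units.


Formula: ROP = (Daily Demand * Lead Time) + Safety Stock
Demand during lead time = 73 * 9 = 657 units
ROP = 657 + 433 = 1090 units

1090 units


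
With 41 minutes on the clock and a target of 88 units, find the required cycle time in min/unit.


Formula: CT = Available Time / Number of Units
CT = 41 min / 88 units
CT = 0.47 min/unit

0.47 min/unit


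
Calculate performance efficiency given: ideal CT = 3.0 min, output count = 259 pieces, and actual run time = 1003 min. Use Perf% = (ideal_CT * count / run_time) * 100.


Formula: Performance = (Ideal CT * Total Count) / Run Time * 100
Ideal output time = 3.0 * 259 = 777.0 min
Performance = 777.0 / 1003 * 100 = 77.5%

77.5%


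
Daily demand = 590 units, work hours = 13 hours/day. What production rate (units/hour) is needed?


Formula: Production Rate = Daily Demand / Available Hours
Rate = 590 units/day / 13 hours/day
Rate = 45.4 units/hour

45.4 units/hour


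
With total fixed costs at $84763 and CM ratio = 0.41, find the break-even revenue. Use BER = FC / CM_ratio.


Formula: BER = Fixed Costs / Contribution Margin Ratio
BER = $84763 / 0.41
BER = $206739.02 (to the nearest cent)

$206739.02


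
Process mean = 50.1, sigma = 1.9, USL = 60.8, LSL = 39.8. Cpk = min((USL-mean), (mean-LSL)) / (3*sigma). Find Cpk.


Cpu = (60.8 - 50.1) / (3 * 1.9) = 1.88
Cpl = (50.1 - 39.8) / (3 * 1.9) = 1.81
Cpk = min(1.88, 1.81) = 1.81

1.81


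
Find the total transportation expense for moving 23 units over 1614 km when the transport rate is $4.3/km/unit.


TC = dist * cost * units = 1614 * 4.3 * 23 = $159624.60

$159624.60


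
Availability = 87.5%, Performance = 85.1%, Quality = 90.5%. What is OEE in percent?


Formula: OEE = Availability * Performance * Quality / 10000
A * P = 87.5% * 85.1% / 100 = 74.46%
OEE = 74.46% * 90.5% / 100 = 67.4%

67.4%


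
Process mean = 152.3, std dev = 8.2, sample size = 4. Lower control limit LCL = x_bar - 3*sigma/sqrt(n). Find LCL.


LCL = 152.3 - 3 * 8.2 / sqrt(4)

140.0


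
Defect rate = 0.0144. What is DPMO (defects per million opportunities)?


DPMO = defect_rate * 1000000 = 0.0144 * 1000000

14400


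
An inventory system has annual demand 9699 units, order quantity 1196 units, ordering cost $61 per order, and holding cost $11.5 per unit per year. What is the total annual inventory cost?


TC = 9699/1196 * 61 + 1196/2 * 11.5

$7371.68


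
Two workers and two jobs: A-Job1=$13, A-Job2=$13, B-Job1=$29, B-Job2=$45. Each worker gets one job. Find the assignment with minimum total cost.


Option 1: A->1 + B->2 = $13 + $45 = $58
Option 2: A->2 + B->1 = $13 + $29 = $42
Min cost = min($58, $42) = $42

$42


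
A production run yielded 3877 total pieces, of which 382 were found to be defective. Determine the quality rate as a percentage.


Formula: Quality Rate = Good Pieces / Total Pieces * 100
Good pieces = 3877 - 382 = 3495
QR = 3495 / 3877 * 100 = 90.1%

90.1%


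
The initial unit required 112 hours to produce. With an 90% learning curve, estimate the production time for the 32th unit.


Formula: T_n = T_1 * (learning_rate)^(log2(n)) where learning_rate = rate/100
Doublings = log2(32) = 5
T_n = 112 * 0.9^5
T_n = 112 * 0.5905 = 66.1 hours

66.1 hours


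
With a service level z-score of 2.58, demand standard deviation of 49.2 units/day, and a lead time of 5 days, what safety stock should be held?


Formula: SS = z * sigma_d * sqrt(LT)
sqrt(LT) = sqrt(5) = 2.2361
SS = 2.58 * 49.2 * 2.2361
SS = 283.8 units

283.8 units


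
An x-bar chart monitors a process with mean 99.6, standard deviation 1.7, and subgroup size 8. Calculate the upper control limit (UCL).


UCL = 99.6 + 3 * 1.7 / sqrt(8)

101.4


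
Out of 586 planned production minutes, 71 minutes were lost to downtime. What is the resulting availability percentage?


Formula: Availability = (Planned Time - Downtime) / Planned Time * 100
Uptime = 586 - 71 = 515 min
Availability = 515 / 586 * 100 = 87.9%

87.9%


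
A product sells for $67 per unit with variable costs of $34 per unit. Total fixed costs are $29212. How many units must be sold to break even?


Formula: BEQ = Fixed Costs / (Price - Variable Cost)
Contribution margin = $67 - $34 = $33/unit
BEQ = ceil($29212 / $33/unit) = ceil(885.21) = 886 units

886 units


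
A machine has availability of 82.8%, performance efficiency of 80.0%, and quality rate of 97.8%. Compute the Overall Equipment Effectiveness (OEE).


Formula: OEE = Availability * Performance * Quality / 10000
A * P = 82.8% * 80.0% / 100 = 66.24%
OEE = 66.24% * 97.8% / 100 = 64.8%

64.8%


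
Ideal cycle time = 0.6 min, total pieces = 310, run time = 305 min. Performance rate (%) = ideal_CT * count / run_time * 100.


Formula: Performance = (Ideal CT * Total Count) / Run Time * 100
Ideal output time = 0.6 * 310 = 186.0 min
Performance = 186.0 / 305 * 100 = 61.0%

61.0%


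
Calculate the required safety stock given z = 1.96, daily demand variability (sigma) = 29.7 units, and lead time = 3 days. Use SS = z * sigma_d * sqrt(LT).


Formula: SS = z * sigma_d * sqrt(LT)
sqrt(LT) = sqrt(3) = 1.7321
SS = 1.96 * 29.7 * 1.7321
SS = 100.8 units

100.8 units


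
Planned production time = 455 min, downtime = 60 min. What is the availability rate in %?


Formula: Availability = (Planned Time - Downtime) / Planned Time * 100
Uptime = 455 - 60 = 395 min
Availability = 395 / 455 * 100 = 86.8%

86.8%


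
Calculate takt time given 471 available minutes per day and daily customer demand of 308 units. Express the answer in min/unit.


Formula: Takt Time = Available Production Time / Customer Demand
Takt = 471 min/day / 308 units/day
Takt = 1.53 min/unit

1.53 min/unit


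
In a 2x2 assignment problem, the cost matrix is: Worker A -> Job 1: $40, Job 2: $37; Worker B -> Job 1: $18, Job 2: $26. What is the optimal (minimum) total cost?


Option 1: A->1 + B->2 = $40 + $26 = $66
Option 2: A->2 + B->1 = $37 + $18 = $55
Min cost = min($66, $55) = $55

$55


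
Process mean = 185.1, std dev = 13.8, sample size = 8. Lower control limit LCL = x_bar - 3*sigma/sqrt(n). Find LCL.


LCL = 185.1 - 3 * 13.8 / sqrt(8)

170.46


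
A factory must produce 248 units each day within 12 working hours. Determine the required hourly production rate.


Formula: Production Rate = Daily Demand / Available Hours
Rate = 248 units/day / 12 hours/day
Rate = 20.7 units/hour

20.7 units/hour


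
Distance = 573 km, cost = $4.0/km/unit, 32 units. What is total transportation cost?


TC = dist * cost * units = 573 * 4.0 * 32 = $73344.00

$73344.00


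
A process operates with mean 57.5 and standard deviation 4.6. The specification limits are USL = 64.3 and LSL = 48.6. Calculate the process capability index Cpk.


Cpu = (64.3 - 57.5) / (3 * 4.6) = 0.49
Cpl = (57.5 - 48.6) / (3 * 4.6) = 0.64
Cpk = min(0.49, 0.64) = 0.49

0.49


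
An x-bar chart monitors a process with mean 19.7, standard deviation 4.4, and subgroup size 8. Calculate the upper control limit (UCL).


UCL = 19.7 + 3 * 4.4 / sqrt(8)

24.37


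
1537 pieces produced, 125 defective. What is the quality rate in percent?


Formula: Quality Rate = Good Pieces / Total Pieces * 100
Good pieces = 1537 - 125 = 1412
QR = 1412 / 1537 * 100 = 91.9%

91.9%


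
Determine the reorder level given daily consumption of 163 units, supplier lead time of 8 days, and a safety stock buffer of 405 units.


Formula: ROP = (Daily Demand * Lead Time) + Safety Stock
Demand during lead time = 163 * 8 = 1304 units
ROP = 1304 + 405 = 1709 units

1709 units


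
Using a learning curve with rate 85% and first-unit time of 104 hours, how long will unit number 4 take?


Formula: T_n = T_1 * (learning_rate)^(log2(n)) where learning_rate = rate/100
Doublings = log2(4) = 2
T_n = 104 * 0.85^2
T_n = 104 * 0.7225 = 75.1 hours

75.1 hours


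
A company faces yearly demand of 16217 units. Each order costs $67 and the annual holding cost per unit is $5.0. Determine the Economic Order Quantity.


Formula: EOQ = sqrt(2 * D * S / H)
Numerator: 2 * 16217 * 67 = 2173078
2DS/H = 2173078 / 5.0 = 434615.6
EOQ = sqrt(434615.6) = 659.3 units

659.3 units


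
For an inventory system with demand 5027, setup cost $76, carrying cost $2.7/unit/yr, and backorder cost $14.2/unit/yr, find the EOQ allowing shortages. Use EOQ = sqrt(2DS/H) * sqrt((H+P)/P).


Formula: EOQ* = sqrt(2DS/H) * sqrt((H+P)/P)
Base EOQ = sqrt(2*5027*76/2.7) = 531.98 units
Correction = sqrt((2.7+14.2)/14.2) = 1.09094
EOQ* = 531.98 * 1.09094 = 580.4 units

580.4 units


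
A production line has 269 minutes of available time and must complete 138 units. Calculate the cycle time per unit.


Formula: CT = Available Time / Number of Units
CT = 269 min / 138 units
CT = 1.95 min/unit

1.95 min/unit


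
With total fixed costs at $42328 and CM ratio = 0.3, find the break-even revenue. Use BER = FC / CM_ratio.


Formula: BER = Fixed Costs / Contribution Margin Ratio
BER = $42328 / 0.3
BER = $141093.33 (to the nearest cent)

$141093.33


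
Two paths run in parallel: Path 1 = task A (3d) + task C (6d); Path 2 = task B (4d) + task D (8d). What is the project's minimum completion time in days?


Path 1 = 3 + 6 = 9 days
Path 2 = 4 + 8 = 12 days
Duration = max(9, 12) = 12 days

12 days


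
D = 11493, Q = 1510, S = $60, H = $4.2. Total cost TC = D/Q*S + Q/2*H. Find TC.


TC = 11493/1510 * 60 + 1510/2 * 4.2

$3627.68


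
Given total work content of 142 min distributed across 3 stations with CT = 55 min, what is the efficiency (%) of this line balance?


Formula: Efficiency = Sum of Task Times / (N_stations * CT) * 100
Total station capacity = 3 stations * 55 min = 165 min
Efficiency = 142 / 165 * 100 = 86.1%

86.1%


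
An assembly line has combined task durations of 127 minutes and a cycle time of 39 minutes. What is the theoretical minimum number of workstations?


Formula: N_min = ceil(Sum of Task Times / Cycle Time)
N_min = ceil(127 min / 39 min) = ceil(3.2564)
N_min = 4 stations

4


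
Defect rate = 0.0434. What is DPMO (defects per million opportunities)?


DPMO = defect_rate * 1000000 = 0.0434 * 1000000

43400


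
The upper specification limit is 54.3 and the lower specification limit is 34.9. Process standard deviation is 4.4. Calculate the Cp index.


Cp = (54.3 - 34.9) / (6 * 4.4)

0.73


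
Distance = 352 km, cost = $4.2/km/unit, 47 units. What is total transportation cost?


TC = dist * cost * units = 352 * 4.2 * 47 = $69484.80

$69484.80


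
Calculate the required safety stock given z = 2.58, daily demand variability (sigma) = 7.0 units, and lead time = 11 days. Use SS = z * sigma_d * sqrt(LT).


Formula: SS = z * sigma_d * sqrt(LT)
sqrt(LT) = sqrt(11) = 3.3166
SS = 2.58 * 7.0 * 3.3166
SS = 59.9 units

59.9 units


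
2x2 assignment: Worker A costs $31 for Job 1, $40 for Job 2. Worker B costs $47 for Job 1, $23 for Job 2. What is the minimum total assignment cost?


Option 1: A->1 + B->2 = $31 + $23 = $54
Option 2: A->2 + B->1 = $40 + $47 = $87
Min cost = min($54, $87) = $54

$54


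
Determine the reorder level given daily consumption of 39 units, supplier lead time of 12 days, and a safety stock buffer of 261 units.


Formula: ROP = (Daily Demand * Lead Time) + Safety Stock
Demand during lead time = 39 * 12 = 468 units
ROP = 468 + 261 = 729 units

729 units


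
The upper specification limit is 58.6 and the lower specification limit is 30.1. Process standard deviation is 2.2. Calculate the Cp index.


Cp = (58.6 - 30.1) / (6 * 2.2)

2.16


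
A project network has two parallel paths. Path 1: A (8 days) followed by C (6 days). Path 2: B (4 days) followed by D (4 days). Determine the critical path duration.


Path 1 = 8 + 6 = 14 days
Path 2 = 4 + 4 = 8 days
Duration = max(14, 8) = 14 days

14 days


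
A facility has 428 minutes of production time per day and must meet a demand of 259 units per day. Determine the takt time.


Formula: Takt Time = Available Production Time / Customer Demand
Takt = 428 min/day / 259 units/day
Takt = 1.65 min/unit

1.65 min/unit


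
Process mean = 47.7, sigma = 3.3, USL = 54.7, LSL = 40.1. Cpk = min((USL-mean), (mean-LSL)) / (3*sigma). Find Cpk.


Cpu = (54.7 - 47.7) / (3 * 3.3) = 0.71
Cpl = (47.7 - 40.1) / (3 * 3.3) = 0.77
Cpk = min(0.71, 0.77) = 0.71

0.71


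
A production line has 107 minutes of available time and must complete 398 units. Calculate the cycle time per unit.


Formula: CT = Available Time / Number of Units
CT = 107 min / 398 units
CT = 0.27 min/unit

0.27 min/unit


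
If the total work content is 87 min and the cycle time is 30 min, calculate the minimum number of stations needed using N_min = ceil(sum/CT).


Formula: N_min = ceil(Sum of Task Times / Cycle Time)
N_min = ceil(87 min / 30 min) = ceil(2.9)
N_min = 3 stations

3


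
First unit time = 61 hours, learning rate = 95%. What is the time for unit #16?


Formula: T_n = T_1 * (learning_rate)^(log2(n)) where learning_rate = rate/100
Doublings = log2(16) = 4
T_n = 61 * 0.95^4
T_n = 61 * 0.8145 = 49.7 hours

49.7 hours


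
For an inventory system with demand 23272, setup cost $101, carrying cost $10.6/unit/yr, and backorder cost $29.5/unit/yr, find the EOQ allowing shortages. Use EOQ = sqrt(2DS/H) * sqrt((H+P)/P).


Formula: EOQ* = sqrt(2DS/H) * sqrt((H+P)/P)
Base EOQ = sqrt(2*23272*101/10.6) = 665.95 units
Correction = sqrt((10.6+29.5)/29.5) = 1.1659
EOQ* = 665.95 * 1.1659 = 776.4 units

776.4 units


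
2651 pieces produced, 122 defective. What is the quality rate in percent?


Formula: Quality Rate = Good Pieces / Total Pieces * 100
Good pieces = 2651 - 122 = 2529
QR = 2529 / 2651 * 100 = 95.4%

95.4%


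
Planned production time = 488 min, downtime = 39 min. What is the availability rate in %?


Formula: Availability = (Planned Time - Downtime) / Planned Time * 100
Uptime = 488 - 39 = 449 min
Availability = 449 / 488 * 100 = 92.0%

92.0%


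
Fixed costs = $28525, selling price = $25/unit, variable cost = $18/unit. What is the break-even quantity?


Formula: BEQ = Fixed Costs / (Price - Variable Cost)
Contribution margin = $25 - $18 = $7/unit
BEQ = ceil($28525 / $7/unit) = ceil(4075.0) = 4075 units

4075 units


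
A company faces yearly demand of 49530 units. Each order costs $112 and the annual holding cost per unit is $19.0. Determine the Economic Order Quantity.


Formula: EOQ = sqrt(2 * D * S / H)
Numerator: 2 * 49530 * 112 = 11094720
2DS/H = 11094720 / 19.0 = 583932.6
EOQ = sqrt(583932.6) = 764.2 units

764.2 units


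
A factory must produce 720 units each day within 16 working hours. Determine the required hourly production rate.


Formula: Production Rate = Daily Demand / Available Hours
Rate = 720 units/day / 16 hours/day
Rate = 45.0 units/hour

45.0 units/hour


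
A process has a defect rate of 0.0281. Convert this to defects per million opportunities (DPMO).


DPMO = defect_rate * 1000000 = 0.0281 * 1000000

28100


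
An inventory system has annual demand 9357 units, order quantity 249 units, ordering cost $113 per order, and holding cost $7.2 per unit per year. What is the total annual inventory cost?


TC = 9357/249 * 113 + 249/2 * 7.2

$5142.75


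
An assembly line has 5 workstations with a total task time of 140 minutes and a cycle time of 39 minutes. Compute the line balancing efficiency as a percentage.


Formula: Efficiency = Sum of Task Times / (N_stations * CT) * 100
Total station capacity = 5 stations * 39 min = 195 min
Efficiency = 140 / 195 * 100 = 71.8%

71.8%


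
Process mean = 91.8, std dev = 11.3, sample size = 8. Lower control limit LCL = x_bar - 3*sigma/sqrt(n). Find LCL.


LCL = 91.8 - 3 * 11.3 / sqrt(8)

79.81


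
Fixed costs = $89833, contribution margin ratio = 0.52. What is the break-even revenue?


Formula: BER = Fixed Costs / Contribution Margin Ratio
BER = $89833 / 0.52
BER = $172755.77 (to the nearest cent)

$172755.77


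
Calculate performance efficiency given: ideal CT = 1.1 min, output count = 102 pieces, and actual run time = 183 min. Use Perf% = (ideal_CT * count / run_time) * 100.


Formula: Performance = (Ideal CT * Total Count) / Run Time * 100
Ideal output time = 1.1 * 102 = 112.2 min
Performance = 112.2 / 183 * 100 = 61.3%

61.3%


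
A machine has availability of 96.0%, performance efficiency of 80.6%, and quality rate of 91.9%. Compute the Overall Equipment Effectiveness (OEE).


Formula: OEE = Availability * Performance * Quality / 10000
A * P = 96.0% * 80.6% / 100 = 77.38%
OEE = 77.38% * 91.9% / 100 = 71.1%

71.1%


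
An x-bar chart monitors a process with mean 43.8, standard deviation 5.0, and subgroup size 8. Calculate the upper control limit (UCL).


UCL = 43.8 + 3 * 5.0 / sqrt(8)

49.1


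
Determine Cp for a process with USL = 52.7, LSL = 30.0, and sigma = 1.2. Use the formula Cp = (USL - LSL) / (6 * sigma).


Cp = (52.7 - 30.0) / (6 * 1.2)

3.15


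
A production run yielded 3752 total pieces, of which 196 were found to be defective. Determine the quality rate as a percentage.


Formula: Quality Rate = Good Pieces / Total Pieces * 100
Good pieces = 3752 - 196 = 3556
QR = 3556 / 3752 * 100 = 94.8%

94.8%


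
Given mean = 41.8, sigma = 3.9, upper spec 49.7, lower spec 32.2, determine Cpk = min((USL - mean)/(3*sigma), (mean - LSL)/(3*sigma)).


Cpu = (49.7 - 41.8) / (3 * 3.9) = 0.68
Cpl = (41.8 - 32.2) / (3 * 3.9) = 0.82
Cpk = min(0.68, 0.82) = 0.68

0.68


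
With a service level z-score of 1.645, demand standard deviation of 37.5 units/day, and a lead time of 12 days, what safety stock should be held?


Formula: SS = z * sigma_d * sqrt(LT)
sqrt(LT) = sqrt(12) = 3.4641
SS = 1.645 * 37.5 * 3.4641
SS = 213.7 units

213.7 units


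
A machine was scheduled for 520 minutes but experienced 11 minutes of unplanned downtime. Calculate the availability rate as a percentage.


Formula: Availability = (Planned Time - Downtime) / Planned Time * 100
Uptime = 520 - 11 = 509 min
Availability = 509 / 520 * 100 = 97.9%

97.9%


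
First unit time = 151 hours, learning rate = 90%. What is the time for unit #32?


Formula: T_n = T_1 * (learning_rate)^(log2(n)) where learning_rate = rate/100
Doublings = log2(32) = 5
T_n = 151 * 0.9^5
T_n = 151 * 0.5905 = 89.2 hours

89.2 hours


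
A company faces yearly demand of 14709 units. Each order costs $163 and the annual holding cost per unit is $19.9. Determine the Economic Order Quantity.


Formula: EOQ = sqrt(2 * D * S / H)
Numerator: 2 * 14709 * 163 = 4795134
2DS/H = 4795134 / 19.9 = 240961.5
EOQ = sqrt(240961.5) = 490.9 units

490.9 units


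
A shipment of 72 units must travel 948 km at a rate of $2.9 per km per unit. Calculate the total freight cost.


TC = dist * cost * units = 948 * 2.9 * 72 = $197942.40

$197942.40


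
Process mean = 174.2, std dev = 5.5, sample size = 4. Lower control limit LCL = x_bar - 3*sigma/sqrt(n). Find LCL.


LCL = 174.2 - 3 * 5.5 / sqrt(4)

165.95


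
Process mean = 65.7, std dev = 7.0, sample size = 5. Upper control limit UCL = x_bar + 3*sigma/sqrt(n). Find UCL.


UCL = 65.7 + 3 * 7.0 / sqrt(5)

75.09


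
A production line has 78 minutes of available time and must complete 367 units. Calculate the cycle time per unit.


Formula: CT = Available Time / Number of Units
CT = 78 min / 367 units
CT = 0.21 min/unit

0.21 min/unit


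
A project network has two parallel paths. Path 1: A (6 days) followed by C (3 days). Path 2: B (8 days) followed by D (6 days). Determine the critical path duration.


Path 1 = 6 + 3 = 9 days
Path 2 = 8 + 6 = 14 days
Duration = max(9, 14) = 14 days

14 days


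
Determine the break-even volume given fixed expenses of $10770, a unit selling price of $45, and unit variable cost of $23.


Formula: BEQ = Fixed Costs / (Price - Variable Cost)
Contribution margin = $45 - $23 = $22/unit
BEQ = ceil($10770 / $22/unit) = ceil(489.55) = 490 units

490 units


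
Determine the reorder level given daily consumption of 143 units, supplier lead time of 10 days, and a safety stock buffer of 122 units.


Formula: ROP = (Daily Demand * Lead Time) + Safety Stock
Demand during lead time = 143 * 10 = 1430 units
ROP = 1430 + 122 = 1552 units

1552 units


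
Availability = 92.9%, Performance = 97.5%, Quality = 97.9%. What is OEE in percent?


Formula: OEE = Availability * Performance * Quality / 10000
A * P = 92.9% * 97.5% / 100 = 90.58%
OEE = 90.58% * 97.9% / 100 = 88.7%

88.7%


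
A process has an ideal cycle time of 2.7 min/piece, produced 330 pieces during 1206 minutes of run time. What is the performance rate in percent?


Formula: Performance = (Ideal CT * Total Count) / Run Time * 100
Ideal output time = 2.7 * 330 = 891.0 min
Performance = 891.0 / 1206 * 100 = 73.9%

73.9%
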